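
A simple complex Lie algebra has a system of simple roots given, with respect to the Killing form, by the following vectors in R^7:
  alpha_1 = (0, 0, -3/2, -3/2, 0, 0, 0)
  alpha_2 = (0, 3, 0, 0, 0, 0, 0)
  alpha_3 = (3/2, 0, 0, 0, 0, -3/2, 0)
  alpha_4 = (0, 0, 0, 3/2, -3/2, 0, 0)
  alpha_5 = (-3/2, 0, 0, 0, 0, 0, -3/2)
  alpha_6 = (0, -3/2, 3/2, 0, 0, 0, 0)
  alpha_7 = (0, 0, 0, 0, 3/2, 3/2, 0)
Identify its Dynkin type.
Compute the Cartan integers a_ij = 2(alpha_i, alpha_j)/(alpha_j, alpha_j); the resulting 7x7 Cartan matrix is
[[2, 0, 0, -1, 0, -1, 0], [0, 2, 0, 0, 0, -2, 0], [0, 0, 2, 0, -1, 0, -1], [-1, 0, 0, 2, 0, 0, -1], [0, 0, -1, 0, 2, 0, 0], [-1, -1, 0, 0, 0, 2, 0], [0, 0, -1, -1, 0, 0, 2]].
The roots have two lengths (squared-length ratio 2:1); the short ones are alpha_{1,3,4,5,6,7}. The associated Dynkin diagram is a chain of 7 nodes with a double edge at one end; the terminal node there is the unique long simple root (C_7), so the type is C_7 (the algebra sp(14)).

C7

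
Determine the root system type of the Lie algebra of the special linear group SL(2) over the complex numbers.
This is sl(2), which has dimension 2^2 - 1 = 3 and rank 2 - 1 = 1 (a Cartan subalgebra is the diagonal traceless matrices). In the classification of classical Lie algebras, the special linear algebra sl(n+1) has type A_n; here n = 1, so the Dynkin diagram is a chain of 1 nodes with single edges (A_1). Hence the type is A_1.

A_1 (sl(2))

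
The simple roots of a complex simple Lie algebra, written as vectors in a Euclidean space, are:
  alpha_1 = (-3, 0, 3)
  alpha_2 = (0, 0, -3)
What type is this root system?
B_2

Compute the Cartan integers a_ij = 2(alpha_i, alpha_j)/(alpha_j, alpha_j); the resulting 2x2 Cartan matrix is
[[2, -2], [-1, 2]].
The roots have two lengths (squared-length ratio 2:1); the short ones are alpha_{2}. The associated Dynkin diagram is a chain of 2 nodes with a double edge at one end; the terminal node there is the unique short simple root (B_2), so the type is B_2 (the algebra so(5)).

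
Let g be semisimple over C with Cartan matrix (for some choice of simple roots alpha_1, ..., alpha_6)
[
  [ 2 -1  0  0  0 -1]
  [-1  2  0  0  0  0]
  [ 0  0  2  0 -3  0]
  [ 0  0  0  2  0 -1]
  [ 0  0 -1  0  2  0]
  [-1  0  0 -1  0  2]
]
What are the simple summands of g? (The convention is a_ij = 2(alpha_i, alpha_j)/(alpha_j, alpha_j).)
The diagram associated to this matrix has two connected components: the simple roots {alpha_1, alpha_2, alpha_4, alpha_6} form a chain of 4 nodes with single edges (A_4), and {alpha_3, alpha_5} form two nodes joined by a triple edge (G_2). A semisimple Lie algebra decomposes uniquely as the direct sum of simple ideals, one per connected component of its Dynkin diagram, so g ≅ A_4 ⊕ G_2 (dimension 24 + 14 = 38).

A4 ⊕ G2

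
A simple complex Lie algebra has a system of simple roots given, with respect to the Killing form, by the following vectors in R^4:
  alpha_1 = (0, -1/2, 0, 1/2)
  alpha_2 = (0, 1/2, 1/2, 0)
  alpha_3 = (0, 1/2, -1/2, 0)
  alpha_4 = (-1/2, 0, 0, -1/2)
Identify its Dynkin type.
Compute the Cartan integers a_ij = 2(alpha_i, alpha_j)/(alpha_j, alpha_j); the resulting 4x4 Cartan matrix is
[[2, -1, -1, -1], [-1, 2, 0, 0], [-1, 0, 2, 0], [-1, 0, 0, 2]].
All simple roots have the same length, so the diagram is simply laced. The associated Dynkin diagram is a chain of 2 nodes with a fork of two nodes at one end (D_4), so the type is D_4 (the algebra so(8)).

D_4 (so(8))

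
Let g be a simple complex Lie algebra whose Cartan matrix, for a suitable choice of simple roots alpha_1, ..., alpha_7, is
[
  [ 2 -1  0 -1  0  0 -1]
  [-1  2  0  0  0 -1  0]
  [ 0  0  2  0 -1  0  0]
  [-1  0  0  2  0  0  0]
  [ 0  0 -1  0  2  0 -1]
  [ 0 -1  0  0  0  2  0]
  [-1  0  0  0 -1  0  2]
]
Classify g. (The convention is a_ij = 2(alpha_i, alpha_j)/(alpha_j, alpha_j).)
The matrix has rank 7 with 2's on the diagonal. Reading the off-diagonal entries as Dynkin edges (a single edge where a_ij = a_ji = -1; a double or triple edge where a_ij * a_ji = 2 or 3), the diagram is a chain of 6 nodes with one extra node attached to the third node from one end (E_7). One simple-root ordering that puts it in standard form is (alpha_6, alpha_4, alpha_2, alpha_1, alpha_7, alpha_5, alpha_3). So the algebra is type E_7.

E7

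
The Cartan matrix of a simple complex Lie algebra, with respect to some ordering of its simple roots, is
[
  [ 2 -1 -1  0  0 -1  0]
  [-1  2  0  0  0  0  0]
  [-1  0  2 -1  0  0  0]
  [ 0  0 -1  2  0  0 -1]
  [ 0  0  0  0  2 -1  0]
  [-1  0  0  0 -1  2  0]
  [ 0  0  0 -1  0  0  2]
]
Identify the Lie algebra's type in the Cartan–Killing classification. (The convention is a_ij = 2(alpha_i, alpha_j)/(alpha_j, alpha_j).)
The matrix has rank 7 with 2's on the diagonal. Reading the off-diagonal entries as Dynkin edges (a single edge where a_ij = a_ji = -1; a double or triple edge where a_ij * a_ji = 2 or 3), the diagram is a chain of 6 nodes with one extra node attached to the third node from one end (E_7). One simple-root ordering that puts it in standard form is (alpha_5, alpha_2, alpha_6, alpha_1, alpha_3, alpha_4, alpha_7). So the algebra is type E_7.

type E_7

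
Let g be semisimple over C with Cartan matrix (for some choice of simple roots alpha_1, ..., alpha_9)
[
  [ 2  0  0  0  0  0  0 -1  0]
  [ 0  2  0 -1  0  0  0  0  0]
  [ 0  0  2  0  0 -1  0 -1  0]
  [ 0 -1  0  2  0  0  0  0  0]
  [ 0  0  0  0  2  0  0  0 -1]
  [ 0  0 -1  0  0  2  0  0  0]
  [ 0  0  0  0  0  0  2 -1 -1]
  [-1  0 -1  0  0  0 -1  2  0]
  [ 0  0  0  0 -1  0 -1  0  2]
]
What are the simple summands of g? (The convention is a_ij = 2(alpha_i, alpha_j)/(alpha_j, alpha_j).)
The diagram associated to this matrix has two connected components: the simple roots {alpha_2, alpha_4} form a chain of 2 nodes with single edges (A_2), and {alpha_1, alpha_3, alpha_5, alpha_6, alpha_7, alpha_8, alpha_9} form a chain of 6 nodes with one extra node attached to the third node from one end (E_7). A semisimple Lie algebra decomposes uniquely as the direct sum of simple ideals, one per connected component of its Dynkin diagram, so g ≅ A_2 ⊕ E_7 (dimension 8 + 133 = 141).

type A_2 ⊕ type E_7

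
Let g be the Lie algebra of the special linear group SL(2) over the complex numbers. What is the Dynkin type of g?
This is sl(2), which has dimension 2^2 - 1 = 3 and rank 2 - 1 = 1 (a Cartan subalgebra is the diagonal traceless matrices). In the classification of classical Lie algebras, the special linear algebra sl(n+1) has type A_n; here n = 1, so the Dynkin diagram is a chain of 1 nodes with single edges (A_1). Hence the type is A_1.

type A_1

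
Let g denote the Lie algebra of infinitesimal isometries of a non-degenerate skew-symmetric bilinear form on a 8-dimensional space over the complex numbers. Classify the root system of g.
This is sp(8), which has dimension 8(8+1)/2 = 36 and rank 8/2 = 4. In the classification of classical Lie algebras, the symplectic algebra sp(2n) has type C_n; here n = 4, so the Dynkin diagram is a chain of 4 nodes with a double edge at one end; the terminal node there is the unique long simple root (C_4). Hence the type is C_4.

C_4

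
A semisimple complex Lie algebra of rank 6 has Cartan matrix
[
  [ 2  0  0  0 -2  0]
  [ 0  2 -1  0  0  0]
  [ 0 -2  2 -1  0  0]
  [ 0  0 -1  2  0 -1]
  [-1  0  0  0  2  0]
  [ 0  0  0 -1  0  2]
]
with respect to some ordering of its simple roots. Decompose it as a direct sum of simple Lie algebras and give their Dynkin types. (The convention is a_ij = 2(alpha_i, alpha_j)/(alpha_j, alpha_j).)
B_2 (so(5)) ⊕ B_4 (so(9))

The diagram associated to this matrix has two connected components: the simple roots {alpha_1, alpha_5} form a chain of 2 nodes with a double edge at one end; the terminal node there is the unique short simple root (B_2), and {alpha_2, alpha_3, alpha_4, alpha_6} form a chain of 4 nodes with a double edge at one end; the terminal node there is the unique short simple root (B_4). A semisimple Lie algebra decomposes uniquely as the direct sum of simple ideals, one per connected component of its Dynkin diagram, so g ≅ B_2 ⊕ B_4 (dimension 10 + 36 = 46).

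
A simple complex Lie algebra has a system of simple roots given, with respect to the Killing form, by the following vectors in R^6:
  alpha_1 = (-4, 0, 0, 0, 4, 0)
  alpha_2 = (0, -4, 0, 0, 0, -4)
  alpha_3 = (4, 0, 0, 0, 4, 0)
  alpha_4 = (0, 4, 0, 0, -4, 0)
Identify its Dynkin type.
D4

Compute the Cartan integers a_ij = 2(alpha_i, alpha_j)/(alpha_j, alpha_j); the resulting 4x4 Cartan matrix is
[[2, 0, 0, -1], [0, 2, 0, -1], [0, 0, 2, -1], [-1, -1, -1, 2]].
All simple roots have the same length, so the diagram is simply laced. The associated Dynkin diagram is a chain of 2 nodes with a fork of two nodes at one end (D_4), so the type is D_4 (the algebra so(8)).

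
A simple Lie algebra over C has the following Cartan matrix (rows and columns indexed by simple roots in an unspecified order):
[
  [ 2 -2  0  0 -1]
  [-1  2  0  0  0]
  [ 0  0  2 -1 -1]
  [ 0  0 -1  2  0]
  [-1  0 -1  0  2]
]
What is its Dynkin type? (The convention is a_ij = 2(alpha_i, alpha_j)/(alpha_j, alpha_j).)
The matrix has rank 5 with 2's on the diagonal. Reading the off-diagonal entries as Dynkin edges (a single edge where a_ij = a_ji = -1; a double or triple edge where a_ij * a_ji = 2 or 3), the diagram is a chain of 5 nodes with a double edge at one end; the terminal node there is the unique short simple root (B_5). One simple-root ordering that puts it in standard form is (alpha_4, alpha_3, alpha_5, alpha_1, alpha_2). So the algebra is type B_5, i.e. so(11).

B_5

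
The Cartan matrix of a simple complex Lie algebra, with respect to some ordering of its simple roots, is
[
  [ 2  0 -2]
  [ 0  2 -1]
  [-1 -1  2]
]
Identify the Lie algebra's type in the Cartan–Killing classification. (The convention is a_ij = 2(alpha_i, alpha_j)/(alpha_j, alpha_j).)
The matrix has rank 3 with 2's on the diagonal. Reading the off-diagonal entries as Dynkin edges (a single edge where a_ij = a_ji = -1; a double or triple edge where a_ij * a_ji = 2 or 3), the diagram is a chain of 3 nodes with a double edge at one end; the terminal node there is the unique long simple root (C_3). One simple-root ordering that puts it in standard form is (alpha_2, alpha_3, alpha_1). So the algebra is type C_3, i.e. sp(6).

C3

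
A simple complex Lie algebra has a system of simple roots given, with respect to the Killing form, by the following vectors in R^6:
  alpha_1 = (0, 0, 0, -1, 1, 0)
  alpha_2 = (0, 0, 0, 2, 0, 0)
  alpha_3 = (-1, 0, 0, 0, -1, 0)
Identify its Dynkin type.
Compute the Cartan integers a_ij = 2(alpha_i, alpha_j)/(alpha_j, alpha_j); the resulting 3x3 Cartan matrix is
[[2, -1, -1], [-2, 2, 0], [-1, 0, 2]].
The roots have two lengths (squared-length ratio 2:1); the short ones are alpha_{1,3}. The associated Dynkin diagram is a chain of 3 nodes with a double edge at one end; the terminal node there is the unique long simple root (C_3), so the type is C_3 (the algebra sp(6)).

C_3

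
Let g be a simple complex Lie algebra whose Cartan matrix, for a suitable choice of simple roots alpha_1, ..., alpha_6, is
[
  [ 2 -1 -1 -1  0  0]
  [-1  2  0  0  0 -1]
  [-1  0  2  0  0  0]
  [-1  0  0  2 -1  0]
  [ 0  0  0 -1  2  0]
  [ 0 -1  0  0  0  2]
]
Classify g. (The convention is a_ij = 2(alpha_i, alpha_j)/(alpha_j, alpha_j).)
E6

The matrix has rank 6 with 2's on the diagonal. Reading the off-diagonal entries as Dynkin edges (a single edge where a_ij = a_ji = -1; a double or triple edge where a_ij * a_ji = 2 or 3), the diagram is a chain of 5 nodes with one extra node attached to the third node from one end (E_6). One simple-root ordering that puts it in standard form is (alpha_6, alpha_3, alpha_2, alpha_1, alpha_4, alpha_5). So the algebra is type E_6.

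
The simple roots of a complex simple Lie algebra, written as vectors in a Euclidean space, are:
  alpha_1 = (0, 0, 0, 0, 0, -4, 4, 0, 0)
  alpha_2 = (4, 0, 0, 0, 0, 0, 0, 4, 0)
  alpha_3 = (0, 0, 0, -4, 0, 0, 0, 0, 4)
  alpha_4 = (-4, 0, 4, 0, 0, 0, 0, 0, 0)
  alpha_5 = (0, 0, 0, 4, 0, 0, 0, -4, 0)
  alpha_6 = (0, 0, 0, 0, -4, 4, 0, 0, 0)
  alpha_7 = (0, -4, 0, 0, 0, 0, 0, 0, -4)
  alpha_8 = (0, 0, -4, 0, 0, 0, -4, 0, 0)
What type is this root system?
type A_8

Compute the Cartan integers a_ij = 2(alpha_i, alpha_j)/(alpha_j, alpha_j); the resulting 8x8 Cartan matrix is
[[2, 0, 0, 0, 0, -1, 0, -1], [0, 2, 0, -1, -1, 0, 0, 0], [0, 0, 2, 0, -1, 0, -1, 0], [0, -1, 0, 2, 0, 0, 0, -1], [0, -1, -1, 0, 2, 0, 0, 0], [-1, 0, 0, 0, 0, 2, 0, 0], [0, 0, -1, 0, 0, 0, 2, 0], [-1, 0, 0, -1, 0, 0, 0, 2]].
All simple roots have the same length, so the diagram is simply laced. The associated Dynkin diagram is a chain of 8 nodes with single edges (A_8), so the type is A_8 (the algebra sl(9)).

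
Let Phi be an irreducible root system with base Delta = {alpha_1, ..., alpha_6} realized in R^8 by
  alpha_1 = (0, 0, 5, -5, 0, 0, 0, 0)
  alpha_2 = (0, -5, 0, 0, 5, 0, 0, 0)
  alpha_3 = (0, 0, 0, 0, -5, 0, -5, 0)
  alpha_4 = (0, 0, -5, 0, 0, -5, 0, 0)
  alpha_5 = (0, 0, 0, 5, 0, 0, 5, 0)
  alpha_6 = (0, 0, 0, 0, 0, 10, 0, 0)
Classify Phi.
Compute the Cartan integers a_ij = 2(alpha_i, alpha_j)/(alpha_j, alpha_j); the resulting 6x6 Cartan matrix is
[[2, 0, 0, -1, -1, 0], [0, 2, -1, 0, 0, 0], [0, -1, 2, 0, -1, 0], [-1, 0, 0, 2, 0, -1], [-1, 0, -1, 0, 2, 0], [0, 0, 0, -2, 0, 2]].
The roots have two lengths (squared-length ratio 2:1); the short ones are alpha_{1,2,3,4,5}. The associated Dynkin diagram is a chain of 6 nodes with a double edge at one end; the terminal node there is the unique long simple root (C_6), so the type is C_6 (the algebra sp(12)).

C_6 (sp(12))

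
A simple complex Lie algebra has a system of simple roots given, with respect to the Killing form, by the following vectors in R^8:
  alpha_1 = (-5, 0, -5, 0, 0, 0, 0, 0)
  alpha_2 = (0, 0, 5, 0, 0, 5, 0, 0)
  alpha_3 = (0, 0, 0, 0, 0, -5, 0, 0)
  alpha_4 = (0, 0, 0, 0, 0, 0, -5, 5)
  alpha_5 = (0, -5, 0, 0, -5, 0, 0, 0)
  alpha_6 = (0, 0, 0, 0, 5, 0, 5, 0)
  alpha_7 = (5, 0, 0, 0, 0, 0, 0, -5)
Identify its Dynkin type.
Compute the Cartan integers a_ij = 2(alpha_i, alpha_j)/(alpha_j, alpha_j); the resulting 7x7 Cartan matrix is
[[2, -1, 0, 0, 0, 0, -1], [-1, 2, -2, 0, 0, 0, 0], [0, -1, 2, 0, 0, 0, 0], [0, 0, 0, 2, 0, -1, -1], [0, 0, 0, 0, 2, -1, 0], [0, 0, 0, -1, -1, 2, 0], [-1, 0, 0, -1, 0, 0, 2]].
The roots have two lengths (squared-length ratio 2:1); the short ones are alpha_{3}. The associated Dynkin diagram is a chain of 7 nodes with a double edge at one end; the terminal node there is the unique short simple root (B_7), so the type is B_7 (the algebra so(15)).

type B_7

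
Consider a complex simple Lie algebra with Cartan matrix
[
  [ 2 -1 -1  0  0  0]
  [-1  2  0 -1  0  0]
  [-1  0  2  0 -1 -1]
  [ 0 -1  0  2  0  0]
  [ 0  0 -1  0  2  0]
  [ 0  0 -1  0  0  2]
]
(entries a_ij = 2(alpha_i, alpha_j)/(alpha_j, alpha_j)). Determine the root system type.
D_6

The matrix has rank 6 with 2's on the diagonal. Reading the off-diagonal entries as Dynkin edges (a single edge where a_ij = a_ji = -1; a double or triple edge where a_ij * a_ji = 2 or 3), the diagram is a chain of 4 nodes with a fork of two nodes at one end (D_6). One simple-root ordering that puts it in standard form is (alpha_4, alpha_2, alpha_1, alpha_3, alpha_5, alpha_6). So the algebra is type D_6, i.e. so(12).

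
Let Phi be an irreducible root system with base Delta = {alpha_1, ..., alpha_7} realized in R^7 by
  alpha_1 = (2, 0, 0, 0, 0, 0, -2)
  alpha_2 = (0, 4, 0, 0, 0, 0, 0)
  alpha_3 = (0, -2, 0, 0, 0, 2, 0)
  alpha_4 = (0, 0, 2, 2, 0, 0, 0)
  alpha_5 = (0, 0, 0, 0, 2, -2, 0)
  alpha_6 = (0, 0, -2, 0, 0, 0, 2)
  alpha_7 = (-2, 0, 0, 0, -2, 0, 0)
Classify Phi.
Compute the Cartan integers a_ij = 2(alpha_i, alpha_j)/(alpha_j, alpha_j); the resulting 7x7 Cartan matrix is
[[2, 0, 0, 0, 0, -1, -1], [0, 2, -2, 0, 0, 0, 0], [0, -1, 2, 0, -1, 0, 0], [0, 0, 0, 2, 0, -1, 0], [0, 0, -1, 0, 2, 0, -1], [-1, 0, 0, -1, 0, 2, 0], [-1, 0, 0, 0, -1, 0, 2]].
The roots have two lengths (squared-length ratio 2:1); the short ones are alpha_{1,3,4,5,6,7}. The associated Dynkin diagram is a chain of 7 nodes with a double edge at one end; the terminal node there is the unique long simple root (C_7), so the type is C_7 (the algebra sp(14)).

C_7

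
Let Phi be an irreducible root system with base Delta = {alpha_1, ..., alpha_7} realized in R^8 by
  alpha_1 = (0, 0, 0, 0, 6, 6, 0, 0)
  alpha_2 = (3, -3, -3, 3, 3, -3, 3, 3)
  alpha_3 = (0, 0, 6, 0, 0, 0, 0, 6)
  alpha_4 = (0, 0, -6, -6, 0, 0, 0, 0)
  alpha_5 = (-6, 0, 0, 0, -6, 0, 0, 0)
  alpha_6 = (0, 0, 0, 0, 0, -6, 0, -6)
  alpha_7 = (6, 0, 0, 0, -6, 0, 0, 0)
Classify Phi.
E_7

Compute the Cartan integers a_ij = 2(alpha_i, alpha_j)/(alpha_j, alpha_j); the resulting 7x7 Cartan matrix is
[[2, 0, 0, 0, -1, -1, -1], [0, 2, 0, 0, -1, 0, 0], [0, 0, 2, -1, 0, -1, 0], [0, 0, -1, 2, 0, 0, 0], [-1, -1, 0, 0, 2, 0, 0], [-1, 0, -1, 0, 0, 2, 0], [-1, 0, 0, 0, 0, 0, 2]].
All simple roots have the same length, so the diagram is simply laced. The associated Dynkin diagram is a chain of 6 nodes with one extra node attached to the third node from one end (E_7), so the type is E_7.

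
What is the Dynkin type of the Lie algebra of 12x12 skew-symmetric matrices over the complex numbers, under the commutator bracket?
This is so(12) with 12 even, which has dimension 12(12-1)/2 = 66 and rank 12/2 = 6. In the classification of classical Lie algebras, the orthogonal algebra so(2n) in an even number of variables has type D_n; here n = 6, so the Dynkin diagram is a chain of 4 nodes with a fork of two nodes at one end (D_6). Hence the type is D_6.

D_6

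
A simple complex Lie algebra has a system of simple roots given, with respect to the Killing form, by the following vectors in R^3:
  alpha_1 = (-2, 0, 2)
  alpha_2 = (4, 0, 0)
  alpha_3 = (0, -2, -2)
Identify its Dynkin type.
Compute the Cartan integers a_ij = 2(alpha_i, alpha_j)/(alpha_j, alpha_j); the resulting 3x3 Cartan matrix is
[[2, -1, -1], [-2, 2, 0], [-1, 0, 2]].
The roots have two lengths (squared-length ratio 2:1); the short ones are alpha_{1,3}. The associated Dynkin diagram is a chain of 3 nodes with a double edge at one end; the terminal node there is the unique long simple root (C_3), so the type is C_3 (the algebra sp(6)).

C_3 (sp(6))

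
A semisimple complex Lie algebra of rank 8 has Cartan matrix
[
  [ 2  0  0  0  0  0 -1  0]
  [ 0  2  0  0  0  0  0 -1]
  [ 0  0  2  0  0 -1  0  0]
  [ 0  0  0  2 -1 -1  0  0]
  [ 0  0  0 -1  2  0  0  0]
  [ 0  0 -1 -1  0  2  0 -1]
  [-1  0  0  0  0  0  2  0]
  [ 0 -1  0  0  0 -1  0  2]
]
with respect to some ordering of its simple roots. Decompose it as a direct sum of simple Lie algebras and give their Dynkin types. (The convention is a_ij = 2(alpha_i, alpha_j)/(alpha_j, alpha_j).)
The diagram associated to this matrix has two connected components: the simple roots {alpha_1, alpha_7} form a chain of 2 nodes with single edges (A_2), and {alpha_2, alpha_3, alpha_4, alpha_5, alpha_6, alpha_8} form a chain of 5 nodes with one extra node attached to the third node from one end (E_6). A semisimple Lie algebra decomposes uniquely as the direct sum of simple ideals, one per connected component of its Dynkin diagram, so g ≅ A_2 ⊕ E_6 (dimension 8 + 78 = 86).

A_2 ⊕ E_6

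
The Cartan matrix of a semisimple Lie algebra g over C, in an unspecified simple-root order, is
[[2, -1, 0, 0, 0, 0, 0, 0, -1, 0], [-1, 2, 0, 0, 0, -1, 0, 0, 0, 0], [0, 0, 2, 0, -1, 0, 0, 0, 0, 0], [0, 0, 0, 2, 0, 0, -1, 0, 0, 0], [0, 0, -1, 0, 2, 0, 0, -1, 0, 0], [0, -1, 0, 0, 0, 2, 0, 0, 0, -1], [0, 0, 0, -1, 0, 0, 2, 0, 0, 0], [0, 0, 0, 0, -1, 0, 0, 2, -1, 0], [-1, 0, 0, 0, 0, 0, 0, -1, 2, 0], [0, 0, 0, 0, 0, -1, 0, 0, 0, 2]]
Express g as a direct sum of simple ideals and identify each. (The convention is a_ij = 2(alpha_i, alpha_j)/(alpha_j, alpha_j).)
The diagram associated to this matrix has two connected components: the simple roots {alpha_4, alpha_7} form a chain of 2 nodes with single edges (A_2), and {alpha_1, alpha_2, alpha_3, alpha_5, alpha_6, alpha_8, alpha_9, alpha_10} form a chain of 8 nodes with single edges (A_8). A semisimple Lie algebra decomposes uniquely as the direct sum of simple ideals, one per connected component of its Dynkin diagram, so g ≅ A_2 ⊕ A_8 (dimension 8 + 80 = 88).

A2 ⊕ A8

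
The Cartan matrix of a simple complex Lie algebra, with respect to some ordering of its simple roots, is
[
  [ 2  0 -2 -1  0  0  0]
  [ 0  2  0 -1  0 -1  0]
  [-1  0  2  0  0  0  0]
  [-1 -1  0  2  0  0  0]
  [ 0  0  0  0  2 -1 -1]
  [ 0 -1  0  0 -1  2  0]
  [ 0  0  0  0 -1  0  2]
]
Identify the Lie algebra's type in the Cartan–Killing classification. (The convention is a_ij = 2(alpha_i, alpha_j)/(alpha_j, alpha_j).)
B_7

The matrix has rank 7 with 2's on the diagonal. Reading the off-diagonal entries as Dynkin edges (a single edge where a_ij = a_ji = -1; a double or triple edge where a_ij * a_ji = 2 or 3), the diagram is a chain of 7 nodes with a double edge at one end; the terminal node there is the unique short simple root (B_7). One simple-root ordering that puts it in standard form is (alpha_7, alpha_5, alpha_6, alpha_2, alpha_4, alpha_1, alpha_3). So the algebra is type B_7, i.e. so(15).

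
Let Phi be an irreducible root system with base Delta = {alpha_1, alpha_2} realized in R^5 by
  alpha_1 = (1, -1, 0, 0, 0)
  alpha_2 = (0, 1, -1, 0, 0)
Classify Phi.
Compute the Cartan integers a_ij = 2(alpha_i, alpha_j)/(alpha_j, alpha_j); the resulting 2x2 Cartan matrix is
[[2, -1], [-1, 2]].
All simple roots have the same length, so the diagram is simply laced. The associated Dynkin diagram is a chain of 2 nodes with single edges (A_2), so the type is A_2 (the algebra sl(3)).

A_2 (sl(3))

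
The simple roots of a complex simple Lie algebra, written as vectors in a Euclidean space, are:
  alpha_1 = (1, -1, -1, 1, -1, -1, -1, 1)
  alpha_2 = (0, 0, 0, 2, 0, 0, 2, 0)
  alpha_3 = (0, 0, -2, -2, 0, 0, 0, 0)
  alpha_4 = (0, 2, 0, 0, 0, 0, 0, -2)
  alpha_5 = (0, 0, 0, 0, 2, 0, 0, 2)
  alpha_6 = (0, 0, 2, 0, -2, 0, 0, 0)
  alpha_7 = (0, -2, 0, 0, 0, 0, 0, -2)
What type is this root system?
E7

Compute the Cartan integers a_ij = 2(alpha_i, alpha_j)/(alpha_j, alpha_j); the resulting 7x7 Cartan matrix is
[[2, 0, 0, -1, 0, 0, 0], [0, 2, -1, 0, 0, 0, 0], [0, -1, 2, 0, 0, -1, 0], [-1, 0, 0, 2, -1, 0, 0], [0, 0, 0, -1, 2, -1, -1], [0, 0, -1, 0, -1, 2, 0], [0, 0, 0, 0, -1, 0, 2]].
All simple roots have the same length, so the diagram is simply laced. The associated Dynkin diagram is a chain of 6 nodes with one extra node attached to the third node from one end (E_7), so the type is E_7.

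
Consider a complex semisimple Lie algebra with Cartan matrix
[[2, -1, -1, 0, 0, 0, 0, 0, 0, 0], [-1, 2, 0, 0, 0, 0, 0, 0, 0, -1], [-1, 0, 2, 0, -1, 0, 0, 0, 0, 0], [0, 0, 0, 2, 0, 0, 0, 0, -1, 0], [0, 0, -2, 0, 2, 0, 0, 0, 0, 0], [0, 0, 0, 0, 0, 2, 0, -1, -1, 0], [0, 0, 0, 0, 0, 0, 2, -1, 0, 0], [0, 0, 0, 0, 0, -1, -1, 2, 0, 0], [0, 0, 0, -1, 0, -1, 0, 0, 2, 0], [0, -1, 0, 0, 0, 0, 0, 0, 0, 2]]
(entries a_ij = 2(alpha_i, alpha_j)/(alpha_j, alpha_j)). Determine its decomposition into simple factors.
The diagram associated to this matrix has two connected components: the simple roots {alpha_4, alpha_6, alpha_7, alpha_8, alpha_9} form a chain of 5 nodes with single edges (A_5), and {alpha_1, alpha_2, alpha_3, alpha_5, alpha_10} form a chain of 5 nodes with a double edge at one end; the terminal node there is the unique long simple root (C_5). A semisimple Lie algebra decomposes uniquely as the direct sum of simple ideals, one per connected component of its Dynkin diagram, so g ≅ A_5 ⊕ C_5 (dimension 35 + 55 = 90).

A_5 ⊕ C_5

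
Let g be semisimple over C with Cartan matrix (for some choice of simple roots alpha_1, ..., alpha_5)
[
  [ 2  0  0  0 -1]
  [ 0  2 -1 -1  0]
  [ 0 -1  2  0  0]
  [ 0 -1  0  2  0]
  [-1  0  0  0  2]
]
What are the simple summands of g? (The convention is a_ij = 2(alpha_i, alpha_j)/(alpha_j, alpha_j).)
The diagram associated to this matrix has two connected components: the simple roots {alpha_1, alpha_5} form a chain of 2 nodes with single edges (A_2), and {alpha_2, alpha_3, alpha_4} form a chain of 3 nodes with single edges (A_3). A semisimple Lie algebra decomposes uniquely as the direct sum of simple ideals, one per connected component of its Dynkin diagram, so g ≅ A_2 ⊕ A_3 (dimension 8 + 15 = 23).

A2 ⊕ A3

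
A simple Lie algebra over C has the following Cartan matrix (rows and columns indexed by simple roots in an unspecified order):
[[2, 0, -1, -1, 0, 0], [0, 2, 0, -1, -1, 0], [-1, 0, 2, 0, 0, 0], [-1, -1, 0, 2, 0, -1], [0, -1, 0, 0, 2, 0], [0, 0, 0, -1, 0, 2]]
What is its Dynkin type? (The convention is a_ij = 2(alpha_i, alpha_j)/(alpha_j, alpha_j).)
The matrix has rank 6 with 2's on the diagonal. Reading the off-diagonal entries as Dynkin edges (a single edge where a_ij = a_ji = -1; a double or triple edge where a_ij * a_ji = 2 or 3), the diagram is a chain of 5 nodes with one extra node attached to the third node from one end (E_6). One simple-root ordering that puts it in standard form is (alpha_3, alpha_6, alpha_1, alpha_4, alpha_2, alpha_5). So the algebra is type E_6.

E_6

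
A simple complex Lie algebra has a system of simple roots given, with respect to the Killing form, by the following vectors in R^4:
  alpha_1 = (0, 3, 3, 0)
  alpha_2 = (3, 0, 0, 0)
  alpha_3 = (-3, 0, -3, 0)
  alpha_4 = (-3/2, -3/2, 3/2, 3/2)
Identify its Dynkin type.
Compute the Cartan integers a_ij = 2(alpha_i, alpha_j)/(alpha_j, alpha_j); the resulting 4x4 Cartan matrix is
[[2, 0, -1, 0], [0, 2, -1, -1], [-1, -2, 2, 0], [0, -1, 0, 2]].
The roots have two lengths (squared-length ratio 2:1); the short ones are alpha_{2,4}. The associated Dynkin diagram is a chain of 4 nodes with a double edge between the middle two (F_4), so the type is F_4.

type F_4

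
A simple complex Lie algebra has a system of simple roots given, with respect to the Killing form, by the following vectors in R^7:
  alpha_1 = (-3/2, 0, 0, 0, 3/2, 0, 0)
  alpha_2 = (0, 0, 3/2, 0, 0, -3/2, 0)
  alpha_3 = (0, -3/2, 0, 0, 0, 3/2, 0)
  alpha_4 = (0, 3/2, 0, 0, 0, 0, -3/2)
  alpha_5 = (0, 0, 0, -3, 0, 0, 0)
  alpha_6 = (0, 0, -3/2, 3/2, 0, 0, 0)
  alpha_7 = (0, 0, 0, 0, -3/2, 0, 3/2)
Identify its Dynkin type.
type C_7

Compute the Cartan integers a_ij = 2(alpha_i, alpha_j)/(alpha_j, alpha_j); the resulting 7x7 Cartan matrix is
[[2, 0, 0, 0, 0, 0, -1], [0, 2, -1, 0, 0, -1, 0], [0, -1, 2, -1, 0, 0, 0], [0, 0, -1, 2, 0, 0, -1], [0, 0, 0, 0, 2, -2, 0], [0, -1, 0, 0, -1, 2, 0], [-1, 0, 0, -1, 0, 0, 2]].
The roots have two lengths (squared-length ratio 2:1); the short ones are alpha_{1,2,3,4,6,7}. The associated Dynkin diagram is a chain of 7 nodes with a double edge at one end; the terminal node there is the unique long simple root (C_7), so the type is C_7 (the algebra sp(14)).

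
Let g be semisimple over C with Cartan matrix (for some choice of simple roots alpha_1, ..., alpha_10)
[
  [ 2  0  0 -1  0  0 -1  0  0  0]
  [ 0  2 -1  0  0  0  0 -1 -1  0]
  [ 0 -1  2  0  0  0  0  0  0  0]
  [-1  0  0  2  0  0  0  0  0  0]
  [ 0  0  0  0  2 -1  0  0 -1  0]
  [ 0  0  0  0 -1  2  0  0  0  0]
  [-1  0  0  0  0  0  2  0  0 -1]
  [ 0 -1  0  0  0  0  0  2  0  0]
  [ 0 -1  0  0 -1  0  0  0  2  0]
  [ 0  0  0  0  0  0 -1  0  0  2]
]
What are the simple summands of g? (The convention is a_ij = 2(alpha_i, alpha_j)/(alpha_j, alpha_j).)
The diagram associated to this matrix has two connected components: the simple roots {alpha_1, alpha_4, alpha_7, alpha_10} form a chain of 4 nodes with single edges (A_4), and {alpha_2, alpha_3, alpha_5, alpha_6, alpha_8, alpha_9} form a chain of 4 nodes with a fork of two nodes at one end (D_6). A semisimple Lie algebra decomposes uniquely as the direct sum of simple ideals, one per connected component of its Dynkin diagram, so g ≅ A_4 ⊕ D_6 (dimension 24 + 66 = 90).

type A_4 + type D_6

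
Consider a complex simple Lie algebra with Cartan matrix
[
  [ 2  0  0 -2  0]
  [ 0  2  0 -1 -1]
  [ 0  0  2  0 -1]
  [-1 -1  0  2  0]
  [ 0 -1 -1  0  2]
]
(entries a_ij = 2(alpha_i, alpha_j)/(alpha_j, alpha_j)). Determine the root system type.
The matrix has rank 5 with 2's on the diagonal. Reading the off-diagonal entries as Dynkin edges (a single edge where a_ij = a_ji = -1; a double or triple edge where a_ij * a_ji = 2 or 3), the diagram is a chain of 5 nodes with a double edge at one end; the terminal node there is the unique long simple root (C_5). One simple-root ordering that puts it in standard form is (alpha_3, alpha_5, alpha_2, alpha_4, alpha_1). So the algebra is type C_5, i.e. sp(10).

type C_5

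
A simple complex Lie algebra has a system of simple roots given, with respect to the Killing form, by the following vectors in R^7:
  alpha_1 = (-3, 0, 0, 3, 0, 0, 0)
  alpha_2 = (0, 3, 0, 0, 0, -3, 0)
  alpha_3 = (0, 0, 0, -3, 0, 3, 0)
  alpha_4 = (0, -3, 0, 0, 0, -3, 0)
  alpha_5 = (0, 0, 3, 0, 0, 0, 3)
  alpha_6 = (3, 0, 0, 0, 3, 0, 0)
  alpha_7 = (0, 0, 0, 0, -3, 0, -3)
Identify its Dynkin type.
Compute the Cartan integers a_ij = 2(alpha_i, alpha_j)/(alpha_j, alpha_j); the resulting 7x7 Cartan matrix is
[[2, 0, -1, 0, 0, -1, 0], [0, 2, -1, 0, 0, 0, 0], [-1, -1, 2, -1, 0, 0, 0], [0, 0, -1, 2, 0, 0, 0], [0, 0, 0, 0, 2, 0, -1], [-1, 0, 0, 0, 0, 2, -1], [0, 0, 0, 0, -1, -1, 2]].
All simple roots have the same length, so the diagram is simply laced. The associated Dynkin diagram is a chain of 5 nodes with a fork of two nodes at one end (D_7), so the type is D_7 (the algebra so(14)).

D_7 (so(14))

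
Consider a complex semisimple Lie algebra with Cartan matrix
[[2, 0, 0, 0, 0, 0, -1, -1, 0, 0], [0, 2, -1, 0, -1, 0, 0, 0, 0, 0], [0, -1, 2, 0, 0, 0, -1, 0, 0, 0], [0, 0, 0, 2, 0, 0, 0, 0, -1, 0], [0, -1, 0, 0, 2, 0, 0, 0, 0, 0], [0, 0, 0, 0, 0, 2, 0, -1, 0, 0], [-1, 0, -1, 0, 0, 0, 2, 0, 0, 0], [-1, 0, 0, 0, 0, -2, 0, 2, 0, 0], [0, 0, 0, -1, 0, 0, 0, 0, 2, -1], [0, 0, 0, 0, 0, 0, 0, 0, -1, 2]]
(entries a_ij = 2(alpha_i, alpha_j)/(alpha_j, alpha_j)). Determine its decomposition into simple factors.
The diagram associated to this matrix has two connected components: the simple roots {alpha_4, alpha_9, alpha_10} form a chain of 3 nodes with single edges (A_3), and {alpha_1, alpha_2, alpha_3, alpha_5, alpha_6, alpha_7, alpha_8} form a chain of 7 nodes with a double edge at one end; the terminal node there is the unique short simple root (B_7). A semisimple Lie algebra decomposes uniquely as the direct sum of simple ideals, one per connected component of its Dynkin diagram, so g ≅ A_3 ⊕ B_7 (dimension 15 + 105 = 120).

A_3 ⊕ B_7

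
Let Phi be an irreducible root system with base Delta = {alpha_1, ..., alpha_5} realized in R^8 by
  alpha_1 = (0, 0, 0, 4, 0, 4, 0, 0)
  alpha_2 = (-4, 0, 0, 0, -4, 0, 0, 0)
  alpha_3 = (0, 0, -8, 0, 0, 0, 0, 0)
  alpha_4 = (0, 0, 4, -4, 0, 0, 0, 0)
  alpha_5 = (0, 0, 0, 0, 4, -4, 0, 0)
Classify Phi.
Compute the Cartan integers a_ij = 2(alpha_i, alpha_j)/(alpha_j, alpha_j); the resulting 5x5 Cartan matrix is
[[2, 0, 0, -1, -1], [0, 2, 0, 0, -1], [0, 0, 2, -2, 0], [-1, 0, -1, 2, 0], [-1, -1, 0, 0, 2]].
The roots have two lengths (squared-length ratio 2:1); the short ones are alpha_{1,2,4,5}. The associated Dynkin diagram is a chain of 5 nodes with a double edge at one end; the terminal node there is the unique long simple root (C_5), so the type is C_5 (the algebra sp(10)).

C_5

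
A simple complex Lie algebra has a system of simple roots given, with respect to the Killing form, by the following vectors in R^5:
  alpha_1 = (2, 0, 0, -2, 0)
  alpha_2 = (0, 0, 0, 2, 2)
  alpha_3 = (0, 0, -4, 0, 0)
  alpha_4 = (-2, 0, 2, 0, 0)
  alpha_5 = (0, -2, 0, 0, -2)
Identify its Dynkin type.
Compute the Cartan integers a_ij = 2(alpha_i, alpha_j)/(alpha_j, alpha_j); the resulting 5x5 Cartan matrix is
[[2, -1, 0, -1, 0], [-1, 2, 0, 0, -1], [0, 0, 2, -2, 0], [-1, 0, -1, 2, 0], [0, -1, 0, 0, 2]].
The roots have two lengths (squared-length ratio 2:1); the short ones are alpha_{1,2,4,5}. The associated Dynkin diagram is a chain of 5 nodes with a double edge at one end; the terminal node there is the unique long simple root (C_5), so the type is C_5 (the algebra sp(10)).

C_5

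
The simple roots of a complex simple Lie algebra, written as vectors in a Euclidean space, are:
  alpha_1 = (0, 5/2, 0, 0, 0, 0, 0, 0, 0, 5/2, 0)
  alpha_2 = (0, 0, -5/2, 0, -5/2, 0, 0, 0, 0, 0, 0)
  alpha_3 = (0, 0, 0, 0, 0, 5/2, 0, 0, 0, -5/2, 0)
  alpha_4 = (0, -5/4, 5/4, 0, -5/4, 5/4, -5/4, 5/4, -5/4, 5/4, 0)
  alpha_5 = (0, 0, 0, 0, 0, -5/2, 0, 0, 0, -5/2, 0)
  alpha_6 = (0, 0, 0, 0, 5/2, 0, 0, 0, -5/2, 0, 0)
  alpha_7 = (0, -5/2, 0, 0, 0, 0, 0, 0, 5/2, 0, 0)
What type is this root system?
E7

Compute the Cartan integers a_ij = 2(alpha_i, alpha_j)/(alpha_j, alpha_j); the resulting 7x7 Cartan matrix is
[[2, 0, -1, 0, -1, 0, -1], [0, 2, 0, 0, 0, -1, 0], [-1, 0, 2, 0, 0, 0, 0], [0, 0, 0, 2, -1, 0, 0], [-1, 0, 0, -1, 2, 0, 0], [0, -1, 0, 0, 0, 2, -1], [-1, 0, 0, 0, 0, -1, 2]].
All simple roots have the same length, so the diagram is simply laced. The associated Dynkin diagram is a chain of 6 nodes with one extra node attached to the third node from one end (E_7), so the type is E_7.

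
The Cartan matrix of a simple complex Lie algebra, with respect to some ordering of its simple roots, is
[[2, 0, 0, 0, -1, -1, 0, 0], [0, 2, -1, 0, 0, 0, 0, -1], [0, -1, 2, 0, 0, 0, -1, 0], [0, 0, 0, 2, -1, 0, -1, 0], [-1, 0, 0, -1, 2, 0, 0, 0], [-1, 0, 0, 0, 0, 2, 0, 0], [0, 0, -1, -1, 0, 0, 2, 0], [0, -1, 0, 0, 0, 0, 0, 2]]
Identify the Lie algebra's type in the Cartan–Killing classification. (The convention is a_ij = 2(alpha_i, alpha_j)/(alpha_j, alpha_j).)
A8

The matrix has rank 8 with 2's on the diagonal. Reading the off-diagonal entries as Dynkin edges (a single edge where a_ij = a_ji = -1; a double or triple edge where a_ij * a_ji = 2 or 3), the diagram is a chain of 8 nodes with single edges (A_8). One simple-root ordering that puts it in standard form is (alpha_8, alpha_2, alpha_3, alpha_7, alpha_4, alpha_5, alpha_1, alpha_6). So the algebra is type A_8, i.e. sl(9).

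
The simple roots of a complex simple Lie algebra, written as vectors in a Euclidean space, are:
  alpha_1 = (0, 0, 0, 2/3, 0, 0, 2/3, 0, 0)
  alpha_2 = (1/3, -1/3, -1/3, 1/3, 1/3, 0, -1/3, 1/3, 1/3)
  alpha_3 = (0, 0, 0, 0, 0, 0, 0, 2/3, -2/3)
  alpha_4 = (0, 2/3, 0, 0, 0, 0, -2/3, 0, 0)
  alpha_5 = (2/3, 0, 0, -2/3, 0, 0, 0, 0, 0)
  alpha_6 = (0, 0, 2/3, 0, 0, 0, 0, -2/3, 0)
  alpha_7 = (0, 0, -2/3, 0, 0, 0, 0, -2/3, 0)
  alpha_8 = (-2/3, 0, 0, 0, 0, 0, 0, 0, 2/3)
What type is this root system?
type E_8

Compute the Cartan integers a_ij = 2(alpha_i, alpha_j)/(alpha_j, alpha_j); the resulting 8x8 Cartan matrix is
[[2, 0, 0, -1, -1, 0, 0, 0], [0, 2, 0, 0, 0, -1, 0, 0], [0, 0, 2, 0, 0, -1, -1, -1], [-1, 0, 0, 2, 0, 0, 0, 0], [-1, 0, 0, 0, 2, 0, 0, -1], [0, -1, -1, 0, 0, 2, 0, 0], [0, 0, -1, 0, 0, 0, 2, 0], [0, 0, -1, 0, -1, 0, 0, 2]].
All simple roots have the same length, so the diagram is simply laced. The associated Dynkin diagram is a chain of 7 nodes with one extra node attached to the third node from one end (E_8), so the type is E_8.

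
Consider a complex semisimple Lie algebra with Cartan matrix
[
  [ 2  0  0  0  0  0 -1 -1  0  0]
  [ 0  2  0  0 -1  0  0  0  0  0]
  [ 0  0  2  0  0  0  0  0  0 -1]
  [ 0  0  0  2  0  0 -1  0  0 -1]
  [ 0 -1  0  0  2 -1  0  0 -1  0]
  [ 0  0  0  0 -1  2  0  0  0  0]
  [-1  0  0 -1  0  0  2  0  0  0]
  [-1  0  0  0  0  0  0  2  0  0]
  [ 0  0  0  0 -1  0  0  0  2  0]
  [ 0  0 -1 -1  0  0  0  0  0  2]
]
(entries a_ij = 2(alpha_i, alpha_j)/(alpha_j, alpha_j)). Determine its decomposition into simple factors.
A6 + D4

The diagram associated to this matrix has two connected components: the simple roots {alpha_1, alpha_3, alpha_4, alpha_7, alpha_8, alpha_10} form a chain of 6 nodes with single edges (A_6), and {alpha_2, alpha_5, alpha_6, alpha_9} form a chain of 2 nodes with a fork of two nodes at one end (D_4). A semisimple Lie algebra decomposes uniquely as the direct sum of simple ideals, one per connected component of its Dynkin diagram, so g ≅ A_6 ⊕ D_4 (dimension 48 + 28 = 76).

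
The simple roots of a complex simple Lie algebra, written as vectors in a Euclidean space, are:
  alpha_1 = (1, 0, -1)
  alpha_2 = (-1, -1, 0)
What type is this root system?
type A_2

Compute the Cartan integers a_ij = 2(alpha_i, alpha_j)/(alpha_j, alpha_j); the resulting 2x2 Cartan matrix is
[[2, -1], [-1, 2]].
All simple roots have the same length, so the diagram is simply laced. The associated Dynkin diagram is a chain of 2 nodes with single edges (A_2), so the type is A_2 (the algebra sl(3)).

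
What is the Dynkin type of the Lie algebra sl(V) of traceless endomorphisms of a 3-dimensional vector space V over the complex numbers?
This is sl(3), which has dimension 3^2 - 1 = 8 and rank 3 - 1 = 2 (a Cartan subalgebra is the diagonal traceless matrices). In the classification of classical Lie algebras, the special linear algebra sl(n+1) has type A_n; here n = 2, so the Dynkin diagram is a chain of 2 nodes with single edges (A_2). Hence the type is A_2.

A2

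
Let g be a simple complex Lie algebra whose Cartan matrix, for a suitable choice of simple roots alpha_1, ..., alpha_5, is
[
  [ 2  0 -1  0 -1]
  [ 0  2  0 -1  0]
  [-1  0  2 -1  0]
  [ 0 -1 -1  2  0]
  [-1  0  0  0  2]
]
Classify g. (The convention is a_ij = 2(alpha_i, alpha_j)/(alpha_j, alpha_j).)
type A_5

The matrix has rank 5 with 2's on the diagonal. Reading the off-diagonal entries as Dynkin edges (a single edge where a_ij = a_ji = -1; a double or triple edge where a_ij * a_ji = 2 or 3), the diagram is a chain of 5 nodes with single edges (A_5). One simple-root ordering that puts it in standard form is (alpha_5, alpha_1, alpha_3, alpha_4, alpha_2). So the algebra is type A_5, i.e. sl(6).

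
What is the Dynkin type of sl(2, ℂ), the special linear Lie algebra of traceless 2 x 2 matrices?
This is sl(2), which has dimension 2^2 - 1 = 3 and rank 2 - 1 = 1 (a Cartan subalgebra is the diagonal traceless matrices). In the classification of classical Lie algebras, the special linear algebra sl(n+1) has type A_n; here n = 1, so the Dynkin diagram is a chain of 1 nodes with single edges (A_1). Hence the type is A_1.

A_1 (sl(2))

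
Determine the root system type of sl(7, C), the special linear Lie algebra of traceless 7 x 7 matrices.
A_6

This is sl(7), which has dimension 7^2 - 1 = 48 and rank 7 - 1 = 6 (a Cartan subalgebra is the diagonal traceless matrices). In the classification of classical Lie algebras, the special linear algebra sl(n+1) has type A_n; here n = 6, so the Dynkin diagram is a chain of 6 nodes with single edges (A_6). Hence the type is A_6.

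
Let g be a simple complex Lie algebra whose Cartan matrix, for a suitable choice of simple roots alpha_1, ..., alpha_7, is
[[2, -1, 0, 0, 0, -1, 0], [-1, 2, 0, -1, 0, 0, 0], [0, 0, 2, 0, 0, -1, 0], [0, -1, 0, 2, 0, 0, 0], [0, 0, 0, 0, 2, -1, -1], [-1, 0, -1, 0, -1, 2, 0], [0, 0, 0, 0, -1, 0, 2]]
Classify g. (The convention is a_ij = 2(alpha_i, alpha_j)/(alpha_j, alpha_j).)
E7

The matrix has rank 7 with 2's on the diagonal. Reading the off-diagonal entries as Dynkin edges (a single edge where a_ij = a_ji = -1; a double or triple edge where a_ij * a_ji = 2 or 3), the diagram is a chain of 6 nodes with one extra node attached to the third node from one end (E_7). One simple-root ordering that puts it in standard form is (alpha_7, alpha_3, alpha_5, alpha_6, alpha_1, alpha_2, alpha_4). So the algebra is type E_7.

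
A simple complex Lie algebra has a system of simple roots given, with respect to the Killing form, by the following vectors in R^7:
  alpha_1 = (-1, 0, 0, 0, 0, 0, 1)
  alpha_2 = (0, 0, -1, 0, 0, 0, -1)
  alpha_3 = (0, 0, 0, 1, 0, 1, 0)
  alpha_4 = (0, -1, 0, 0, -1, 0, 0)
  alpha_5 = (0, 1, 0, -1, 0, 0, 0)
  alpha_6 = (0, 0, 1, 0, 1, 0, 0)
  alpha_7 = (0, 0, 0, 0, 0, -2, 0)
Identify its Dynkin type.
Compute the Cartan integers a_ij = 2(alpha_i, alpha_j)/(alpha_j, alpha_j); the resulting 7x7 Cartan matrix is
[[2, -1, 0, 0, 0, 0, 0], [-1, 2, 0, 0, 0, -1, 0], [0, 0, 2, 0, -1, 0, -1], [0, 0, 0, 2, -1, -1, 0], [0, 0, -1, -1, 2, 0, 0], [0, -1, 0, -1, 0, 2, 0], [0, 0, -2, 0, 0, 0, 2]].
The roots have two lengths (squared-length ratio 2:1); the short ones are alpha_{1,2,3,4,5,6}. The associated Dynkin diagram is a chain of 7 nodes with a double edge at one end; the terminal node there is the unique long simple root (C_7), so the type is C_7 (the algebra sp(14)).

C_7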